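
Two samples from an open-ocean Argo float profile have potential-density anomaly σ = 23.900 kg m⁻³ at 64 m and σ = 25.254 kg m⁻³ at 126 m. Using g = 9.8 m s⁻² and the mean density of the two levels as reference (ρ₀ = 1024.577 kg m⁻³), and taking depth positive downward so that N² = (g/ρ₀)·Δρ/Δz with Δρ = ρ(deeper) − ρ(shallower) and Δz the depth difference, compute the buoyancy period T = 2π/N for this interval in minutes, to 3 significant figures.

Δρ = 1025.254 − 1023.900 = 1.354 kg m⁻³ over Δz = 126 − 64 = 62 m.
N² = (9.8/1024.577) × (1.354/62) = 2.0889 × 10⁻⁴ s⁻².
N = √(2.0889 × 10⁻⁴) = 0.014453 rad s⁻¹, so T = 2π/N = 434.73 s = 7.2455 min ≈ 7.25 min.

7.25 min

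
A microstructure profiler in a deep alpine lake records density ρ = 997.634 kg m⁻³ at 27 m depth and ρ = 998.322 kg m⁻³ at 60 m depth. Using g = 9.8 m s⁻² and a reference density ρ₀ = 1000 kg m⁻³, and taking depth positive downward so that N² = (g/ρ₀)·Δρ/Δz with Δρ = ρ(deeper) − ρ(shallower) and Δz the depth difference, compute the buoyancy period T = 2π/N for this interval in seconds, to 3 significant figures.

Δρ = 998.322 − 997.634 = 0.688 kg m⁻³ over Δz = 60 − 27 = 33 m.
N² = (9.8/1000) × (0.688/33) = 2.0432 × 10⁻⁴ s⁻².
N = √(2.0432 × 10⁻⁴) = 0.014294 rad s⁻¹, so T = 2π/N = 439.57 s ≈ 440 s.

440 s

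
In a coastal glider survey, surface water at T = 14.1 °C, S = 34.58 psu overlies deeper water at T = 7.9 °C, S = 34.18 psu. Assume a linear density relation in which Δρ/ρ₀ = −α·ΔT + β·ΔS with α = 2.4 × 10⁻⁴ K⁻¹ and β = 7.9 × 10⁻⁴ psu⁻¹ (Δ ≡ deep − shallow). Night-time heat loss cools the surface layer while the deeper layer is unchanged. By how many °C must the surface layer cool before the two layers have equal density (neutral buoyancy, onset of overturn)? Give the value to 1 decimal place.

Neutral buoyancy requires Δρ = 0, i.e. −α(T_deep − T_surf′) + β(S_deep − S_surf) = 0.
T_surf′ = T_deep − (β/α)·ΔS = 7.9 − (7.9 × 10⁻⁴/2.4 × 10⁻⁴)·(-0.40) = 9.217 °C.
Cooling required: 14.1 − (9.217) = 4.883 °C.

4.9 °C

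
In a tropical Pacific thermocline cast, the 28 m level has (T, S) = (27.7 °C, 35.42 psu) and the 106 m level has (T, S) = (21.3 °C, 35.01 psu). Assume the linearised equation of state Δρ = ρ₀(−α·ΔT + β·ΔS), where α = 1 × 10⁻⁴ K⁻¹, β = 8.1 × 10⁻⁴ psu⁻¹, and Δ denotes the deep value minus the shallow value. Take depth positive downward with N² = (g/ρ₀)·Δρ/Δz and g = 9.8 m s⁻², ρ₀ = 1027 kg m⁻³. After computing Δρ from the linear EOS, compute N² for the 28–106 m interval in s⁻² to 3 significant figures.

3.87 × 10⁻⁵ s⁻²

ΔT = -6.4 K, ΔS = -0.41 psu (deep − shallow).
Δρ/ρ₀ = −αΔT + βΔS = 6.40 × 10⁻⁴ − 3.321 × 10⁻⁴ = 3.079 × 10⁻⁴, so Δρ ≈ 0.3162 kg m⁻³.
N² = (g/ρ₀)·Δρ/Δz = g·(Δρ/ρ₀)/Δz = 9.8 × 3.079 × 10⁻⁴ / 78 = 3.8685 × 10⁻⁵ s⁻² ≈ 3.87 × 10⁻⁵ s⁻².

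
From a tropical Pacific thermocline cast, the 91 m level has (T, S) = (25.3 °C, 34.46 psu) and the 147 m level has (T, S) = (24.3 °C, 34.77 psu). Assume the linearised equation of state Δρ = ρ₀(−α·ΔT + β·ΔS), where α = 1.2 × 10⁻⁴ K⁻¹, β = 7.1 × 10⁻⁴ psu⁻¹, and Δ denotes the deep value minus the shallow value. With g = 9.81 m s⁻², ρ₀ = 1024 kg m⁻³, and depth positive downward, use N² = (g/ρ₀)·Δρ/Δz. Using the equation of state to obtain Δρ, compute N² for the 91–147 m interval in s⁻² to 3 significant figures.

5.96 × 10⁻⁵ s⁻²

ΔT = -1.0 K, ΔS = +0.31 psu (deep − shallow).
Δρ/ρ₀ = −αΔT + βΔS = 1.20 × 10⁻⁴ + 2.201 × 10⁻⁴ = 3.401 × 10⁻⁴, so Δρ ≈ 0.3483 kg m⁻³.
N² = (g/ρ₀)·Δρ/Δz = g·(Δρ/ρ₀)/Δz = 9.81 × 3.401 × 10⁻⁴ / 56 = 5.9578 × 10⁻⁵ s⁻² ≈ 5.96 × 10⁻⁵ s⁻².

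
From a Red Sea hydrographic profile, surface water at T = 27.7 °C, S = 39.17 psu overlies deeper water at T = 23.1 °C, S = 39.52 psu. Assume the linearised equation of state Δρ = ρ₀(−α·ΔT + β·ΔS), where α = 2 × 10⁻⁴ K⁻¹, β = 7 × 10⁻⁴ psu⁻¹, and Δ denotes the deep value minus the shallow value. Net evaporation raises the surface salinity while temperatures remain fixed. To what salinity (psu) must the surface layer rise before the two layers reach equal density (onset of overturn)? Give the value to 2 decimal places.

Neutral buoyancy requires −α(T_deep − T_surf) + β(S_deep − S_surf′) = 0.
S_surf′ = S_deep − (α/β)·ΔT = 39.52 − (2 × 10⁻⁴/7 × 10⁻⁴)·(-4.6) = 40.8343 psu.
Increase required: 40.8343 − 39.17 = 1.6643 psu.

40.83 psu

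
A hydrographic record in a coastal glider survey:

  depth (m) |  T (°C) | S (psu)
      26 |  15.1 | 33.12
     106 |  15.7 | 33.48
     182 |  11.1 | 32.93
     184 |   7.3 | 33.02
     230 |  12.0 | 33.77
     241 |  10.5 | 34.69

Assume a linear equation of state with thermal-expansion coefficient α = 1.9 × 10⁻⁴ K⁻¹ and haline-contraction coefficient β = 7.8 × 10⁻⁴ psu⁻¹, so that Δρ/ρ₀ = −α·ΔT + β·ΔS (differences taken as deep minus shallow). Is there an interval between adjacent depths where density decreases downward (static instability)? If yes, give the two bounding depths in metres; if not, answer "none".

184–230 m

Evaluate Δρ/ρ₀ = −αΔT + βΔS across each adjacent pair:
  26–106 m: −αΔT+βΔS = −(1.9 × 10⁻⁴)(+0.6)+(7.8 × 10⁻⁴)(+0.36) = 1.7 × 10⁻⁴ → stable
  106–182 m: −αΔT+βΔS = −(1.9 × 10⁻⁴)(-4.6)+(7.8 × 10⁻⁴)(-0.55) = 4.4 × 10⁻⁴ → stable
  182–184 m: −αΔT+βΔS = −(1.9 × 10⁻⁴)(-3.8)+(7.8 × 10⁻⁴)(+0.09) = 7.9 × 10⁻⁴ → stable
  184–230 m: −αΔT+βΔS = −(1.9 × 10⁻⁴)(+4.7)+(7.8 × 10⁻⁴)(+0.75) = -3.1 × 10⁻⁴ → UNSTABLE
  230–241 m: −αΔT+βΔS = −(1.9 × 10⁻⁴)(-1.5)+(7.8 × 10⁻⁴)(+0.92) = 1.0 × 10⁻³ → stable
The 184–230 m interval has Δρ < 0: lighter water underlies denser water.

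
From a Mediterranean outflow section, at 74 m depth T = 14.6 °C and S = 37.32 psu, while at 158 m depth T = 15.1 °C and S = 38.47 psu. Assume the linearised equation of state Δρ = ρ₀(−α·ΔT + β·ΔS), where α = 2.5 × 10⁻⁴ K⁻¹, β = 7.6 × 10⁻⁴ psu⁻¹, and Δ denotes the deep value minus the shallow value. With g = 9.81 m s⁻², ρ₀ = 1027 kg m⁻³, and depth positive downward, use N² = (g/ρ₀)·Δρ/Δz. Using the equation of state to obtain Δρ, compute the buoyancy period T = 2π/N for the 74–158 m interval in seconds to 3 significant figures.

672 s

ΔT = +0.5 K, ΔS = +1.15 psu (deep − shallow).
Δρ/ρ₀ = −αΔT + βΔS = -1.25 × 10⁻⁴ + 8.74 × 10⁻⁴ = 7.49 × 10⁻⁴, so Δρ ≈ 0.7692 kg m⁻³.
N² = (g/ρ₀)·Δρ/Δz = g·(Δρ/ρ₀)/Δz = 9.81 × 7.49 × 10⁻⁴ / 84 = 8.7472 × 10⁻⁵ s⁻².
N = √(8.7472 × 10⁻⁵) = 9.3526 × 10⁻³ rad s⁻¹ → T = 2π/N = 671.81 s ≈ 672 s.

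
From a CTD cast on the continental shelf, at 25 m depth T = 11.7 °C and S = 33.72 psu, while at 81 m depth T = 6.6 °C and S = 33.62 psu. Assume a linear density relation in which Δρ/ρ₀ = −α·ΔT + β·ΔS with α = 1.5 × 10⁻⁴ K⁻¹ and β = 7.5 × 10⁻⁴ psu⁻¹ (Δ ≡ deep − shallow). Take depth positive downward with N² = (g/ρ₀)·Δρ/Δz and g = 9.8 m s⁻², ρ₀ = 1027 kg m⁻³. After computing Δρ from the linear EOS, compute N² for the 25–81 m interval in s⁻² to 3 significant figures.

ΔT = -5.1 K, ΔS = -0.10 psu (deep − shallow).
Δρ/ρ₀ = −αΔT + βΔS = 7.65 × 10⁻⁴ − 7.50 × 10⁻⁵ = 6.90 × 10⁻⁴, so Δρ ≈ 0.7086 kg m⁻³.
N² = (g/ρ₀)·Δρ/Δz = g·(Δρ/ρ₀)/Δz = 9.8 × 6.90 × 10⁻⁴ / 56 = 1.2075 × 10⁻⁴ s⁻² ≈ 1.21 × 10⁻⁴ s⁻².

1.21 × 10⁻⁴ s⁻²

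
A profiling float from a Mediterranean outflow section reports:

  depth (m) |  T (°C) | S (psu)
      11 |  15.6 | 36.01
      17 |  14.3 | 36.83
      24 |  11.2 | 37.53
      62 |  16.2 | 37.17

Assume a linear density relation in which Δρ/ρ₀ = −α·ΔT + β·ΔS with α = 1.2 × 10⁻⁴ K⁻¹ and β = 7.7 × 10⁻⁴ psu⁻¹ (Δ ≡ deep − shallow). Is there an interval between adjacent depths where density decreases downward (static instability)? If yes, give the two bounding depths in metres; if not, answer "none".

Evaluate Δρ/ρ₀ = −αΔT + βΔS across each adjacent pair:
  11–17 m: −αΔT+βΔS = −(1.2 × 10⁻⁴)(-1.3)+(7.7 × 10⁻⁴)(+0.82) = 7.9 × 10⁻⁴ → stable
  17–24 m: −αΔT+βΔS = −(1.2 × 10⁻⁴)(-3.1)+(7.7 × 10⁻⁴)(+0.70) = 9.1 × 10⁻⁴ → stable
  24–62 m: −αΔT+βΔS = −(1.2 × 10⁻⁴)(+5.0)+(7.7 × 10⁻⁴)(-0.36) = -8.8 × 10⁻⁴ → UNSTABLE
The 24–62 m interval has Δρ < 0: lighter water underlies denser water.

24–62 m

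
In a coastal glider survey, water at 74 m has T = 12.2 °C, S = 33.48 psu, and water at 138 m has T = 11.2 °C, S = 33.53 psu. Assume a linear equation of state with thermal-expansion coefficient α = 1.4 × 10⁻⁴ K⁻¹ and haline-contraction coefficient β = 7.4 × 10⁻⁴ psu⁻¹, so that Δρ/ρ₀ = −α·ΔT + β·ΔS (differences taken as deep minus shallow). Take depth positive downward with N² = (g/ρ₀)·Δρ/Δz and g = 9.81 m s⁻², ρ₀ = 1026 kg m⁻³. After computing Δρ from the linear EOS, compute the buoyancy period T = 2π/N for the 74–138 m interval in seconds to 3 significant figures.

ΔT = -1.0 K, ΔS = +0.05 psu (deep − shallow).
Δρ/ρ₀ = −αΔT + βΔS = 1.40 × 10⁻⁴ + 3.70 × 10⁻⁵ = 1.77 × 10⁻⁴, so Δρ ≈ 0.1816 kg m⁻³.
N² = (g/ρ₀)·Δρ/Δz = g·(Δρ/ρ₀)/Δz = 9.81 × 1.77 × 10⁻⁴ / 64 = 2.7131 × 10⁻⁵ s⁻².
N = √(2.7131 × 10⁻⁵) = 5.2087 × 10⁻³ rad s⁻¹ → T = 2π/N = 1.2063 × 10³ s ≈ 1.21 × 10³ s.

1.21 × 10³ s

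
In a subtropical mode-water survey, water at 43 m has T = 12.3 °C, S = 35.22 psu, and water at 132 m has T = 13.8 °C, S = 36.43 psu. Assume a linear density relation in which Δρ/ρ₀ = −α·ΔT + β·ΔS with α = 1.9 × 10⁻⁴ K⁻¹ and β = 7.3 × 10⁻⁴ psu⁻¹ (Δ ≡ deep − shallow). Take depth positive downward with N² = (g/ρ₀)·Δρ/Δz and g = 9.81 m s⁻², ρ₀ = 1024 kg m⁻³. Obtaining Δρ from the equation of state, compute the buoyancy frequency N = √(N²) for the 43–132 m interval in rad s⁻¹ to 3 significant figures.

8.12 × 10⁻³ rad s⁻¹

ΔT = +1.5 K, ΔS = +1.21 psu (deep − shallow).
Δρ/ρ₀ = −αΔT + βΔS = -2.85 × 10⁻⁴ + 8.833 × 10⁻⁴ = 5.983 × 10⁻⁴, so Δρ ≈ 0.6127 kg m⁻³.
N² = (g/ρ₀)·Δρ/Δz = g·(Δρ/ρ₀)/Δz = 9.81 × 5.983 × 10⁻⁴ / 89 = 6.5947 × 10⁻⁵ s⁻².
N = √(6.5947 × 10⁻⁵) = 8.1208 × 10⁻³ rad s⁻¹ ≈ 8.12 × 10⁻³ rad s⁻¹.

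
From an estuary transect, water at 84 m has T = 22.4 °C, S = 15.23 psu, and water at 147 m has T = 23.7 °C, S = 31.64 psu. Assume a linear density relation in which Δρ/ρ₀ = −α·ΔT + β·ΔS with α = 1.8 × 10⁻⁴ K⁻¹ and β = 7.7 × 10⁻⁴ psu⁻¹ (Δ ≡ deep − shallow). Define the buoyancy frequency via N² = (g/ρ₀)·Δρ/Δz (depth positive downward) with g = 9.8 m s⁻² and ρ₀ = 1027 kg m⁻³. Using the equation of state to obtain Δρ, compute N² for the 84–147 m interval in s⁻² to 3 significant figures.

ΔT = +1.3 K, ΔS = +16.41 psu (deep − shallow).
Δρ/ρ₀ = −αΔT + βΔS = -2.34 × 10⁻⁴ + 0.0126357 = 0.0124017, so Δρ ≈ 12.74 kg m⁻³.
N² = (g/ρ₀)·Δρ/Δz = g·(Δρ/ρ₀)/Δz = 9.8 × 0.0124017 / 63 = 1.9292 × 10⁻³ s⁻² ≈ 1.93 × 10⁻³ s⁻².

1.93 × 10⁻³ s⁻²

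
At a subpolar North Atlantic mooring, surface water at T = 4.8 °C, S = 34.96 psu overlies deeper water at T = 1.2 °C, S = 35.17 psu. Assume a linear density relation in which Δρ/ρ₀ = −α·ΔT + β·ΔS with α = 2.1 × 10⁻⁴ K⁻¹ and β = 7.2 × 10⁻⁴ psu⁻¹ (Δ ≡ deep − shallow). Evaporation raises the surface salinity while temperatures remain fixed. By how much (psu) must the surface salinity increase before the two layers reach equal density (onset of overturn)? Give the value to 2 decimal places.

Neutral buoyancy requires −α(T_deep − T_surf) + β(S_deep − S_surf′) = 0.
S_surf′ = S_deep − (α/β)·ΔT = 35.17 − (2.1 × 10⁻⁴/7.2 × 10⁻⁴)·(-3.6) = 36.2200 psu.
Increase required: 36.2200 − 34.96 = 1.2600 psu.

1.26 psu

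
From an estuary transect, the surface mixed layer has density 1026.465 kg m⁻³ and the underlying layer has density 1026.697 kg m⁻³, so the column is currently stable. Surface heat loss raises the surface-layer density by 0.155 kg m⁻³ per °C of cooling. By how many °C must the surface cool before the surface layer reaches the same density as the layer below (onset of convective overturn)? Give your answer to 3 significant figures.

Density deficit of the surface layer: 1026.697 − 1026.465 = 0.232 kg m⁻³.
Required change = 0.232 / 0.155 = 1.50 °C.

1.50 °C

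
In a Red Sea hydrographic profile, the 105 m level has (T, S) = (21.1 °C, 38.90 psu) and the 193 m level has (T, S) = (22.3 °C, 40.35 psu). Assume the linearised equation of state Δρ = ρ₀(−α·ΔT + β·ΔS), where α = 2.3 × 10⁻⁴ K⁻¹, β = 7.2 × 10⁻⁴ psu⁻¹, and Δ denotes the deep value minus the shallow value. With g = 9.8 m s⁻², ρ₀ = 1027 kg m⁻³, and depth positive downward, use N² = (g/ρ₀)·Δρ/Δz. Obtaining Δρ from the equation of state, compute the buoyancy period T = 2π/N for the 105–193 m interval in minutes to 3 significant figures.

11.3 min

ΔT = +1.2 K, ΔS = +1.45 psu (deep − shallow).
Δρ/ρ₀ = −αΔT + βΔS = -2.76 × 10⁻⁴ + 1.044 × 10⁻³ = 7.68 × 10⁻⁴, so Δρ ≈ 0.7887 kg m⁻³.
N² = (g/ρ₀)·Δρ/Δz = g·(Δρ/ρ₀)/Δz = 9.8 × 7.68 × 10⁻⁴ / 88 = 8.5527 × 10⁻⁵ s⁻².
N = √(8.5527 × 10⁻⁵) = 9.2481 × 10⁻³ rad s⁻¹ → T = 2π/N = 679.40 s = 11.323 min ≈ 11.3 min.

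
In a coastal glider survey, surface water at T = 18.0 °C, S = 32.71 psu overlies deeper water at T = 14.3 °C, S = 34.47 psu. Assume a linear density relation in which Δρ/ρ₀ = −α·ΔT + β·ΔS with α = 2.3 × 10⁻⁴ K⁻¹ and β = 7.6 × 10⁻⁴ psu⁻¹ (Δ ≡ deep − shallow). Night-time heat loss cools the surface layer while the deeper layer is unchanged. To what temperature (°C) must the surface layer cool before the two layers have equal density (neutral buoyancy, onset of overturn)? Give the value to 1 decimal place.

Neutral buoyancy requires Δρ = 0, i.e. −α(T_deep − T_surf′) + β(S_deep − S_surf) = 0.
T_surf′ = T_deep − (β/α)·ΔS = 14.3 − (7.6 × 10⁻⁴/2.3 × 10⁻⁴)·(+1.76) = 8.484 °C.
Cooling required: 18.0 − (8.484) = 9.516 °C.

8.5 °C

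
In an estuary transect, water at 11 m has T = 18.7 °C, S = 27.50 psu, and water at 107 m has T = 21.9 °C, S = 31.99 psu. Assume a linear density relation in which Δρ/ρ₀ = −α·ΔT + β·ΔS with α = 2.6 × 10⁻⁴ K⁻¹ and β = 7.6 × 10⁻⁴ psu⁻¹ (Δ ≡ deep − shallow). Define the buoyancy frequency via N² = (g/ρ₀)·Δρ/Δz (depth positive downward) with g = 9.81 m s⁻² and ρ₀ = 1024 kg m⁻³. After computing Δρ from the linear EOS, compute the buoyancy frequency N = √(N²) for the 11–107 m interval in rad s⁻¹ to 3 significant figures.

0.0162 rad s⁻¹

ΔT = +3.2 K, ΔS = +4.49 psu (deep − shallow).
Δρ/ρ₀ = −αΔT + βΔS = -8.32 × 10⁻⁴ + 3.4124 × 10⁻³ = 2.5804 × 10⁻³, so Δρ ≈ 2.642 kg m⁻³.
N² = (g/ρ₀)·Δρ/Δz = g·(Δρ/ρ₀)/Δz = 9.81 × 2.5804 × 10⁻³ / 96 = 2.6368 × 10⁻⁴ s⁻².
N = √(2.6368 × 10⁻⁴) = 0.016238 rad s⁻¹ ≈ 0.0162 rad s⁻¹.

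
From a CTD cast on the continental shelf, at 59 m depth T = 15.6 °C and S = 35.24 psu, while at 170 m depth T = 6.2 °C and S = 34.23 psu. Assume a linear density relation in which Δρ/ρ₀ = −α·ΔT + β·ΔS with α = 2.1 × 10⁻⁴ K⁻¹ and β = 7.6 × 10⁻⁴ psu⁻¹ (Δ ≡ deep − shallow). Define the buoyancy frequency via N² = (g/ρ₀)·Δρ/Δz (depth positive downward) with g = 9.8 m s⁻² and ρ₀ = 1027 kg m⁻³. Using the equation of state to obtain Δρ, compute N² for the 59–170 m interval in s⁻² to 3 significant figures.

ΔT = -9.4 K, ΔS = -1.01 psu (deep − shallow).
Δρ/ρ₀ = −αΔT + βΔS = 1.974 × 10⁻³ − 7.676 × 10⁻⁴ = 1.2064 × 10⁻³, so Δρ ≈ 1.239 kg m⁻³.
N² = (g/ρ₀)·Δρ/Δz = g·(Δρ/ρ₀)/Δz = 9.8 × 1.2064 × 10⁻³ / 111 = 1.0651 × 10⁻⁴ s⁻² ≈ 1.07 × 10⁻⁴ s⁻².

1.07 × 10⁻⁴ s⁻²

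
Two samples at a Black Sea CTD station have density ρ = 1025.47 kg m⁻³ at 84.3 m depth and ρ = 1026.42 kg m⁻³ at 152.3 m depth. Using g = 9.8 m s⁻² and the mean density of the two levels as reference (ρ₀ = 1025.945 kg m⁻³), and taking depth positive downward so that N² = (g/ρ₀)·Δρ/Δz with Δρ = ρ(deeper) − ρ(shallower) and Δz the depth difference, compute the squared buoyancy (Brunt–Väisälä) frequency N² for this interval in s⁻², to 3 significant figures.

1.33 × 10⁻⁴ s⁻²

Δρ = 1026.42 − 1025.47 = 0.95 kg m⁻³ over Δz = 152.3 − 84.3 = 68 m.
N² = (9.8/1025.945) × (0.95/68) = 1.3345 × 10⁻⁴ s⁻² ≈ 1.33 × 10⁻⁴ s⁻².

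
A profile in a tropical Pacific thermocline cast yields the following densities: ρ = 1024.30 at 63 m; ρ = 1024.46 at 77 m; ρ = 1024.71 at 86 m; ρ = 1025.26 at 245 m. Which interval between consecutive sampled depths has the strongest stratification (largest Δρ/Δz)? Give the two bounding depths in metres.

77–86 m

Compute the density gradient over each adjacent pair:
  63–77 m: Δρ/Δz = 0.16/14 = 0.011 kg m⁻⁴
  77–86 m: Δρ/Δz = 0.25/9 = 0.028 kg m⁻⁴
  86–245 m: Δρ/Δz = 0.55/159 = 3.5 × 10⁻³ kg m⁻⁴
The largest gradient is in the 77–86 m interval — the pycnocline.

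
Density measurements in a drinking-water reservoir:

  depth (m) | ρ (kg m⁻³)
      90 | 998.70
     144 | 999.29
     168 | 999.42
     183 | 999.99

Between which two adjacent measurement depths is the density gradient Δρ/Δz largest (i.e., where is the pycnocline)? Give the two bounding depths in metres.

168–183 m

Compute the density gradient over each adjacent pair:
  90–144 m: Δρ/Δz = 0.59/54 = 0.011 kg m⁻⁴
  144–168 m: Δρ/Δz = 0.13/24 = 5.4 × 10⁻³ kg m⁻⁴
  168–183 m: Δρ/Δz = 0.57/15 = 0.038 kg m⁻⁴
The largest gradient is in the 168–183 m interval — the pycnocline.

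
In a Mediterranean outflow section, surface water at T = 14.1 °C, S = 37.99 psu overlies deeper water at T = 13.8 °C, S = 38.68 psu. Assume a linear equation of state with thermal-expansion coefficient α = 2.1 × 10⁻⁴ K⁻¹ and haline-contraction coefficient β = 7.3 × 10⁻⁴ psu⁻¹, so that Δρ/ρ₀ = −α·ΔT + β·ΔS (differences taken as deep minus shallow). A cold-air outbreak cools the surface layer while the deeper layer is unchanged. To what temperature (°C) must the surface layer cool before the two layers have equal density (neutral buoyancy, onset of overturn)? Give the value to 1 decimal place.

11.4 °C

Neutral buoyancy requires Δρ = 0, i.e. −α(T_deep − T_surf′) + β(S_deep − S_surf) = 0.
T_surf′ = T_deep − (β/α)·ΔS = 13.8 − (7.3 × 10⁻⁴/2.1 × 10⁻⁴)·(+0.69) = 11.401 °C.
Cooling required: 14.1 − (11.401) = 2.699 °C.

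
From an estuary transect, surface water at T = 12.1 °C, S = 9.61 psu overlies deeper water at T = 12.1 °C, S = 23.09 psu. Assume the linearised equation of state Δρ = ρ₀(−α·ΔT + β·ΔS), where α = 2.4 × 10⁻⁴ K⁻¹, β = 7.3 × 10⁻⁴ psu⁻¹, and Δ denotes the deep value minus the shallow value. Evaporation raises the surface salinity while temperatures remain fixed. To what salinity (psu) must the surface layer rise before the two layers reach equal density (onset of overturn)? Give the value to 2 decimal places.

23.09 psu

Neutral buoyancy requires −α(T_deep − T_surf) + β(S_deep − S_surf′) = 0.
S_surf′ = S_deep − (α/β)·ΔT = 23.09 − (2.4 × 10⁻⁴/7.3 × 10⁻⁴)·(+0.0) = 23.0900 psu.
Increase required: 23.0900 − 9.61 = 13.4800 psu.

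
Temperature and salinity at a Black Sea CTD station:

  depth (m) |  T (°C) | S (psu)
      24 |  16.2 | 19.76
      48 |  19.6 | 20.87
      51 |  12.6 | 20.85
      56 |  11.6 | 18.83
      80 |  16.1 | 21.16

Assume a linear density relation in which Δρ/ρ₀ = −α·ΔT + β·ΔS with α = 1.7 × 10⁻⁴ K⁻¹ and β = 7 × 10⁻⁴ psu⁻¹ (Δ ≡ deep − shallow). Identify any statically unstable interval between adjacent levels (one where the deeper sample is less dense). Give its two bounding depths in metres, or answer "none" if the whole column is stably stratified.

Evaluate Δρ/ρ₀ = −αΔT + βΔS across each adjacent pair:
  24–48 m: −αΔT+βΔS = −(1.7 × 10⁻⁴)(+3.4)+(7 × 10⁻⁴)(+1.11) = 2.0 × 10⁻⁴ → stable
  48–51 m: −αΔT+βΔS = −(1.7 × 10⁻⁴)(-7.0)+(7 × 10⁻⁴)(-0.02) = 1.2 × 10⁻³ → stable
  51–56 m: −αΔT+βΔS = −(1.7 × 10⁻⁴)(-1.0)+(7 × 10⁻⁴)(-2.02) = -1.2 × 10⁻³ → UNSTABLE
  56–80 m: −αΔT+βΔS = −(1.7 × 10⁻⁴)(+4.5)+(7 × 10⁻⁴)(+2.33) = 8.7 × 10⁻⁴ → stable
The 51–56 m interval has Δρ < 0: lighter water underlies denser water.

51–56 m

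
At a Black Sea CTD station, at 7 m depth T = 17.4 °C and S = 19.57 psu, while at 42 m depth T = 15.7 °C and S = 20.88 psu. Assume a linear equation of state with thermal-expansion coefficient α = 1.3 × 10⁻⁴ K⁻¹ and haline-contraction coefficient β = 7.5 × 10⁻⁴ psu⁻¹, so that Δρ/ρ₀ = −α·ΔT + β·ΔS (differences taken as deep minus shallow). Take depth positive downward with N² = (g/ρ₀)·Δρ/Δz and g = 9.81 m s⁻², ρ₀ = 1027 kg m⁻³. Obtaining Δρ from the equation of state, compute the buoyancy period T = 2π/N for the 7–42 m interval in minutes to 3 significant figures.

ΔT = -1.7 K, ΔS = +1.31 psu (deep − shallow).
Δρ/ρ₀ = −αΔT + βΔS = 2.21 × 10⁻⁴ + 9.825 × 10⁻⁴ = 1.2035 × 10⁻³, so Δρ ≈ 1.236 kg m⁻³.
N² = (g/ρ₀)·Δρ/Δz = g·(Δρ/ρ₀)/Δz = 9.81 × 1.2035 × 10⁻³ / 35 = 3.3732 × 10⁻⁴ s⁻².
N = √(3.3732 × 10⁻⁴) = 0.018366 rad s⁻¹ → T = 2π/N = 342.11 s = 5.7018 min ≈ 5.70 min.

5.70 min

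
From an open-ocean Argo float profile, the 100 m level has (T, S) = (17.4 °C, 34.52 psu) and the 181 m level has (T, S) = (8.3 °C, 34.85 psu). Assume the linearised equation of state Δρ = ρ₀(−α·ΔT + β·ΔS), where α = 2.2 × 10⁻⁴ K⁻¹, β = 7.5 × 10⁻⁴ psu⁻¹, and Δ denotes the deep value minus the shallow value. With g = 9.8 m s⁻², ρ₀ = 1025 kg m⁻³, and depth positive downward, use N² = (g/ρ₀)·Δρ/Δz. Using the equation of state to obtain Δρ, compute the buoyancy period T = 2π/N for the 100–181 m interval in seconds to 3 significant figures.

381 s

ΔT = -9.1 K, ΔS = +0.33 psu (deep − shallow).
Δρ/ρ₀ = −αΔT + βΔS = 2.002 × 10⁻³ + 2.475 × 10⁻⁴ = 2.2495 × 10⁻³, so Δρ ≈ 2.306 kg m⁻³.
N² = (g/ρ₀)·Δρ/Δz = g·(Δρ/ρ₀)/Δz = 9.8 × 2.2495 × 10⁻³ / 81 = 2.7216 × 10⁻⁴ s⁻².
N = √(2.7216 × 10⁻⁴) = 0.016497 rad s⁻¹ → T = 2π/N = 380.87 s ≈ 381 s.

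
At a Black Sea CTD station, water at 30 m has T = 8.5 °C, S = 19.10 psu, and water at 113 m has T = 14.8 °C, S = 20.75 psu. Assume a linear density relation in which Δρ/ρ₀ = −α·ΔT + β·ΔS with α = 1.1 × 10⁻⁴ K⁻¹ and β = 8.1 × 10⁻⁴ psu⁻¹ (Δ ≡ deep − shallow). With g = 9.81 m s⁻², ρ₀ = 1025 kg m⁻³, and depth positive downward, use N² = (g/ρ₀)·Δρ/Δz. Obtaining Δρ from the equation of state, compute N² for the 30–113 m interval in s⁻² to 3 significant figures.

7.61 × 10⁻⁵ s⁻²

ΔT = +6.3 K, ΔS = +1.65 psu (deep − shallow).
Δρ/ρ₀ = −αΔT + βΔS = -6.93 × 10⁻⁴ + 1.3365 × 10⁻³ = 6.435 × 10⁻⁴, so Δρ ≈ 0.6596 kg m⁻³.
N² = (g/ρ₀)·Δρ/Δz = g·(Δρ/ρ₀)/Δz = 9.81 × 6.435 × 10⁻⁴ / 83 = 7.6057 × 10⁻⁵ s⁻² ≈ 7.61 × 10⁻⁵ s⁻².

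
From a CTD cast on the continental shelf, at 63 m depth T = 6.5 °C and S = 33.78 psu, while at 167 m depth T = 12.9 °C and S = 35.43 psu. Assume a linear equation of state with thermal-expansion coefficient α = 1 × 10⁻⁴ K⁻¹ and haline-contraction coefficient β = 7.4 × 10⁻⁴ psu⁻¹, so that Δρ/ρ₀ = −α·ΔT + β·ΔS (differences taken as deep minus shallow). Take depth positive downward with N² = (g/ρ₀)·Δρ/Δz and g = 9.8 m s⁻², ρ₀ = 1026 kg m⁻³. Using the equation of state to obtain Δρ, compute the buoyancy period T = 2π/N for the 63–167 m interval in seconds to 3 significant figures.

849 s

ΔT = +6.4 K, ΔS = +1.65 psu (deep − shallow).
Δρ/ρ₀ = −αΔT + βΔS = -6.40 × 10⁻⁴ + 1.221 × 10⁻³ = 5.81 × 10⁻⁴, so Δρ ≈ 0.5961 kg m⁻³.
N² = (g/ρ₀)·Δρ/Δz = g·(Δρ/ρ₀)/Δz = 9.8 × 5.81 × 10⁻⁴ / 104 = 5.4748 × 10⁻⁵ s⁻².
N = √(5.4748 × 10⁻⁵) = 7.3992 × 10⁻³ rad s⁻¹ → T = 2π/N = 849.17 s ≈ 849 s.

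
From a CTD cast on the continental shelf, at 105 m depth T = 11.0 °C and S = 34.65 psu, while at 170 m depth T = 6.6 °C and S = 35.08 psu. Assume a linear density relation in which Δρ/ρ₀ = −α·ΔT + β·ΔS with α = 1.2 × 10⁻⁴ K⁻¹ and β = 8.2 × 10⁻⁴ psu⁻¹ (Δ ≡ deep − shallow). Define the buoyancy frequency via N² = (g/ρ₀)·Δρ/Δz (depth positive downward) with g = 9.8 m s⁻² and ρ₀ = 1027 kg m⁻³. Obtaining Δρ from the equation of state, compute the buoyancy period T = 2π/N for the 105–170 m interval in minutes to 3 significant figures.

ΔT = -4.4 K, ΔS = +0.43 psu (deep − shallow).
Δρ/ρ₀ = −αΔT + βΔS = 5.28 × 10⁻⁴ + 3.526 × 10⁻⁴ = 8.806 × 10⁻⁴, so Δρ ≈ 0.9044 kg m⁻³.
N² = (g/ρ₀)·Δρ/Δz = g·(Δρ/ρ₀)/Δz = 9.8 × 8.806 × 10⁻⁴ / 65 = 1.3277 × 10⁻⁴ s⁻².
N = √(1.3277 × 10⁻⁴) = 0.011523 rad s⁻¹ → T = 2π/N = 545.27 s = 9.0878 min ≈ 9.09 min.

9.09 min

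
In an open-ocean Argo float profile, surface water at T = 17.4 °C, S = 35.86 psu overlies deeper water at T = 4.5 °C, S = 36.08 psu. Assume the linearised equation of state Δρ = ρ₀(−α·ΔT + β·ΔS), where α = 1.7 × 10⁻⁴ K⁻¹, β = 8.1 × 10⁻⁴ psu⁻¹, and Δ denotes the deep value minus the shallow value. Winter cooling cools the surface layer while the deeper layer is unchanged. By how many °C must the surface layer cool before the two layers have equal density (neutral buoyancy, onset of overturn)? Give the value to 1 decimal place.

Neutral buoyancy requires Δρ = 0, i.e. −α(T_deep − T_surf′) + β(S_deep − S_surf) = 0.
T_surf′ = T_deep − (β/α)·ΔS = 4.5 − (8.1 × 10⁻⁴/1.7 × 10⁻⁴)·(+0.22) = 3.452 °C.
Cooling required: 17.4 − (3.452) = 13.948 °C.

13.9 °C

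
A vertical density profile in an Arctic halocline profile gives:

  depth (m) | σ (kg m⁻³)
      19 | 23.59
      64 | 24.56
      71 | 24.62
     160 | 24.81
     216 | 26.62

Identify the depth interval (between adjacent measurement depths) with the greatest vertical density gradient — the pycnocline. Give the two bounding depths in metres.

Compute the density gradient over each adjacent pair:
  19–64 m: Δρ/Δz = 0.97/45 = 0.022 kg m⁻⁴
  64–71 m: Δρ/Δz = 0.06/7 = 8.6 × 10⁻³ kg m⁻⁴
  71–160 m: Δρ/Δz = 0.19/89 = 2.1 × 10⁻³ kg m⁻⁴
  160–216 m: Δρ/Δz = 1.81/56 = 0.032 kg m⁻⁴
The largest gradient is in the 160–216 m interval — the pycnocline.

160–216 m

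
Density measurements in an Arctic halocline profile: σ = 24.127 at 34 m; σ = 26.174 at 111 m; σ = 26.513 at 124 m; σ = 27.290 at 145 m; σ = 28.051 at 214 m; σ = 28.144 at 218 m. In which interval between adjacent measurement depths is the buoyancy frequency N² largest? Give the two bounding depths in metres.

124–145 m

Compute the density gradient over each adjacent pair:
  34–111 m: Δρ/Δz = 2.047/77 = 0.027 kg m⁻⁴
  111–124 m: Δρ/Δz = 0.339/13 = 0.026 kg m⁻⁴
  124–145 m: Δρ/Δz = 0.777/21 = 0.037 kg m⁻⁴
  145–214 m: Δρ/Δz = 0.761/69 = 0.011 kg m⁻⁴
  214–218 m: Δρ/Δz = 0.093/4 = 0.023 kg m⁻⁴
The largest gradient is in the 124–145 m interval — the pycnocline.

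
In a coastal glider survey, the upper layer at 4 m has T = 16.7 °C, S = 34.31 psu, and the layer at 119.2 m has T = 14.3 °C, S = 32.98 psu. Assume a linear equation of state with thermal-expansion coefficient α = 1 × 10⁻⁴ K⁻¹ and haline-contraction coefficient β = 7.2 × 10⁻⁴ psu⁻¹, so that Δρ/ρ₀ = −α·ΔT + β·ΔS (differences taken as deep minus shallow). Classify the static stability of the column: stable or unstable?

ΔT = 14.3 − 16.7 = -2.4 K and ΔS = 32.98 − 34.31 = -1.33 psu (deep − shallow).
−αΔT = 2.40 × 10⁻⁴; βΔS = -9.576 × 10⁻⁴; sum Δρ/ρ₀ = -7.176 × 10⁻⁴.
Δρ/ρ₀ < 0, so Δρ < 0: deeper water is lighter → statically unstable; the column would overturn.

unstable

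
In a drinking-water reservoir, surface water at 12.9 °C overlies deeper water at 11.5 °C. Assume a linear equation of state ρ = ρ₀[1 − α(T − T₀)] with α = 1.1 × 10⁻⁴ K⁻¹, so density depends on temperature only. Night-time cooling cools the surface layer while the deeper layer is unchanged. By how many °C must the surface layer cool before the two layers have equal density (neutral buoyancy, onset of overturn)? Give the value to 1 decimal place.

1.4 °C

With temperature the only control, equal density requires T_surf′ = T_deep.
T_surf′ = 11.5 °C.
Cooling required: 12.9 − 11.5 = 1.4 °C.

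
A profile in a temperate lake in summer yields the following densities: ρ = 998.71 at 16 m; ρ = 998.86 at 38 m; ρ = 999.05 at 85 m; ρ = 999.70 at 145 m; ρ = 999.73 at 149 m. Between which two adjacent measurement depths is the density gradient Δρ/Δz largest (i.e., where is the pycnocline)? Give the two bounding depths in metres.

85–145 m

Compute the density gradient over each adjacent pair:
  16–38 m: Δρ/Δz = 0.15/22 = 6.8 × 10⁻³ kg m⁻⁴
  38–85 m: Δρ/Δz = 0.19/47 = 4.0 × 10⁻³ kg m⁻⁴
  85–145 m: Δρ/Δz = 0.65/60 = 0.011 kg m⁻⁴
  145–149 m: Δρ/Δz = 0.03/4 = 7.5 × 10⁻³ kg m⁻⁴
The largest gradient is in the 85–145 m interval — the pycnocline.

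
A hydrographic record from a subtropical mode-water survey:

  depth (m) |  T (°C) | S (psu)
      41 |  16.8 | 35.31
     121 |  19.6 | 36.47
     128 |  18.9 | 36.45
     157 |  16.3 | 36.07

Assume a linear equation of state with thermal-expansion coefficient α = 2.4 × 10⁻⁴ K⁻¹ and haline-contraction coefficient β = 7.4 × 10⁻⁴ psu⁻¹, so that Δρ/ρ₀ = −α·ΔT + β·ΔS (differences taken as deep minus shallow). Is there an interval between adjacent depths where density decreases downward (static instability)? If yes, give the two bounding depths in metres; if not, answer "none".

none

Evaluate Δρ/ρ₀ = −αΔT + βΔS across each adjacent pair:
  41–121 m: −αΔT+βΔS = −(2.4 × 10⁻⁴)(+2.8)+(7.4 × 10⁻⁴)(+1.16) = 1.9 × 10⁻⁴ → stable
  121–128 m: −αΔT+βΔS = −(2.4 × 10⁻⁴)(-0.7)+(7.4 × 10⁻⁴)(-0.02) = 1.5 × 10⁻⁴ → stable
  128–157 m: −αΔT+βΔS = −(2.4 × 10⁻⁴)(-2.6)+(7.4 × 10⁻⁴)(-0.38) = 3.4 × 10⁻⁴ → stable
Every interval has Δρ > 0: the column is stably stratified throughout.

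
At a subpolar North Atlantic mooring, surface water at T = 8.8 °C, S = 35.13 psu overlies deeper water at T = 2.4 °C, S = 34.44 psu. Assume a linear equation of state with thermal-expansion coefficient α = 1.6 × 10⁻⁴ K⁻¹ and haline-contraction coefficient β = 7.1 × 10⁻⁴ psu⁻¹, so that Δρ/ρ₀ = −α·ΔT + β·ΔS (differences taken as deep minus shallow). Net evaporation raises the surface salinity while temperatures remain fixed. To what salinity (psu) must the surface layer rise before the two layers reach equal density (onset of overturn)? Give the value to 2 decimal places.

Neutral buoyancy requires −α(T_deep − T_surf) + β(S_deep − S_surf′) = 0.
S_surf′ = S_deep − (α/β)·ΔT = 34.44 − (1.6 × 10⁻⁴/7.1 × 10⁻⁴)·(-6.4) = 35.8823 psu.
Increase required: 35.8823 − 35.13 = 0.7523 psu.

35.88 psu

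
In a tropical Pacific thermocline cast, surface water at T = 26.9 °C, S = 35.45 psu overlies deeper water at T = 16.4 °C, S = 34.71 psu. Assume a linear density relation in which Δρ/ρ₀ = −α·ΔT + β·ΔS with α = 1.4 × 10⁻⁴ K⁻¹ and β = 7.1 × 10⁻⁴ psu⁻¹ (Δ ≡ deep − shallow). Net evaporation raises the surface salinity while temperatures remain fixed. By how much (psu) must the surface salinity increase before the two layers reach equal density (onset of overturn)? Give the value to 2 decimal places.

1.33 psu

Neutral buoyancy requires −α(T_deep − T_surf) + β(S_deep − S_surf′) = 0.
S_surf′ = S_deep − (α/β)·ΔT = 34.71 − (1.4 × 10⁻⁴/7.1 × 10⁻⁴)·(-10.5) = 36.7804 psu.
Increase required: 36.7804 − 35.45 = 1.3304 psu.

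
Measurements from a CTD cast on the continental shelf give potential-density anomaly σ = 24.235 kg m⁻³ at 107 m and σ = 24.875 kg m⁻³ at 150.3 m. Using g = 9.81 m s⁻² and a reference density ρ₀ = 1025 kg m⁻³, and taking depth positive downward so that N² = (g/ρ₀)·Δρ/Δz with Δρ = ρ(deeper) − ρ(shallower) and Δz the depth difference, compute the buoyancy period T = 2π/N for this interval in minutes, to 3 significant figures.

8.80 min

Δρ = 1024.875 − 1024.235 = 0.640 kg m⁻³ over Δz = 150.3 − 107 = 43.3 m.
N² = (9.81/1025) × (0.640/43.3) = 1.4146 × 10⁻⁴ s⁻².
N = √(1.4146 × 10⁻⁴) = 0.011894 rad s⁻¹, so T = 2π/N = 528.27 s = 8.8045 min ≈ 8.80 min.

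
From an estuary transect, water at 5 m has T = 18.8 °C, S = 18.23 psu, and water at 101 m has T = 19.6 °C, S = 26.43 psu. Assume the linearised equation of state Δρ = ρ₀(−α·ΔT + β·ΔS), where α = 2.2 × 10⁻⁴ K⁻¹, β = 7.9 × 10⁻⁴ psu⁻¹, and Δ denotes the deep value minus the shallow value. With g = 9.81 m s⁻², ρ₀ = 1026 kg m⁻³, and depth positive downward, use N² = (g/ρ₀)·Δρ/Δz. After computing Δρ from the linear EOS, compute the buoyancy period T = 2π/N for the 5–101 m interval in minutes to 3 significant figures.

ΔT = +0.8 K, ΔS = +8.20 psu (deep − shallow).
Δρ/ρ₀ = −αΔT + βΔS = -1.76 × 10⁻⁴ + 6.478 × 10⁻³ = 6.302 × 10⁻³, so Δρ ≈ 6.466 kg m⁻³.
N² = (g/ρ₀)·Δρ/Δz = g·(Δρ/ρ₀)/Δz = 9.81 × 6.302 × 10⁻³ / 96 = 6.4399 × 10⁻⁴ s⁻².
N = √(6.4399 × 10⁻⁴) = 0.025377 rad s⁻¹ → T = 2π/N = 247.59 s = 4.1265 min ≈ 4.13 min.

4.13 min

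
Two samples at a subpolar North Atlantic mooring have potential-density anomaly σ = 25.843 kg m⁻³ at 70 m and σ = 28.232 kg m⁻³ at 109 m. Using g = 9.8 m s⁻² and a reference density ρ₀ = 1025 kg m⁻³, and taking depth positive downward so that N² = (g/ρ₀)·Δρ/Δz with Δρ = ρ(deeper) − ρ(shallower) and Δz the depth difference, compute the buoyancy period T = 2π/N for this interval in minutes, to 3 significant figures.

Δρ = 1028.232 − 1025.843 = 2.389 kg m⁻³ over Δz = 109 − 70 = 39 m.
N² = (9.8/1025) × (2.389/39) = 5.8567 × 10⁻⁴ s⁻².
N = √(5.8567 × 10⁻⁴) = 0.024201 rad s⁻¹, so T = 2π/N = 259.63 s = 4.3272 min ≈ 4.33 min.
Since Δρ > 0 the layer is stably stratified.

4.33 min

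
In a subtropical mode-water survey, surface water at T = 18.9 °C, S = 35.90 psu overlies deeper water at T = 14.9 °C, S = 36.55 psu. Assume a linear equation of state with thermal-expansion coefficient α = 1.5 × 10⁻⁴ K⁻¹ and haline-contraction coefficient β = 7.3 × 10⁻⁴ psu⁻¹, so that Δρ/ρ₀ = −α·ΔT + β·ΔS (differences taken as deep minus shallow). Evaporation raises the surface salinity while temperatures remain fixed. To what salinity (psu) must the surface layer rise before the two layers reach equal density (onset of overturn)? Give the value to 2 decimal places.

37.37 psu

Neutral buoyancy requires −α(T_deep − T_surf) + β(S_deep − S_surf′) = 0.
S_surf′ = S_deep − (α/β)·ΔT = 36.55 − (1.5 × 10⁻⁴/7.3 × 10⁻⁴)·(-4.0) = 37.3719 psu.
Increase required: 37.3719 − 35.90 = 1.4719 psu.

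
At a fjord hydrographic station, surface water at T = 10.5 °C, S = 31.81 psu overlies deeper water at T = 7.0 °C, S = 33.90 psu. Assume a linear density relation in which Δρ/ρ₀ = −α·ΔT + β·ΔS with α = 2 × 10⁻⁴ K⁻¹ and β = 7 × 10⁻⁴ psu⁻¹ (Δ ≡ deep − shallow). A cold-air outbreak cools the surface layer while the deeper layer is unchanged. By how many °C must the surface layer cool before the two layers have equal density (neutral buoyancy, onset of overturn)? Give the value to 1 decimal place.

Neutral buoyancy requires Δρ = 0, i.e. −α(T_deep − T_surf′) + β(S_deep − S_surf) = 0.
T_surf′ = T_deep − (β/α)·ΔS = 7.0 − (7 × 10⁻⁴/2 × 10⁻⁴)·(+2.09) = -0.315 °C.
Cooling required: 10.5 − (-0.315) = 10.815 °C.

10.8 °C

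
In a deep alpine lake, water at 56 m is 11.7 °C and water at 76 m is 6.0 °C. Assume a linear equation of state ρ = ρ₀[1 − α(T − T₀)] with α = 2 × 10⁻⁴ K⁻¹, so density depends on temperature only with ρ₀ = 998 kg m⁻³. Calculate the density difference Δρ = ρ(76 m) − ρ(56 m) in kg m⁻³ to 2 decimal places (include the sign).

ΔT = -5.7 K, Δρ/ρ₀ = −αΔT = 1.14 × 10⁻³.
Δρ = 998 × (1.14 × 10⁻³) = +1.14 kg m⁻³.
Positive Δρ: denser below, stable.

+1.14 kg m⁻³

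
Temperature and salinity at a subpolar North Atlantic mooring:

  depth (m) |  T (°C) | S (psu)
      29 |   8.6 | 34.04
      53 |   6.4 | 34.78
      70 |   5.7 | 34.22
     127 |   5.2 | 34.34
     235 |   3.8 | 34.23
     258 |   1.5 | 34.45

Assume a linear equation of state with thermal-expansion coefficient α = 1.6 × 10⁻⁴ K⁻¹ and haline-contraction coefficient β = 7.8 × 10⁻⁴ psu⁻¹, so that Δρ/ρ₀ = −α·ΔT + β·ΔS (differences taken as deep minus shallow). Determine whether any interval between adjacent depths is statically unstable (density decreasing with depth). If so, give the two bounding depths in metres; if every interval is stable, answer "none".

Evaluate Δρ/ρ₀ = −αΔT + βΔS across each adjacent pair:
  29–53 m: −αΔT+βΔS = −(1.6 × 10⁻⁴)(-2.2)+(7.8 × 10⁻⁴)(+0.74) = 9.3 × 10⁻⁴ → stable
  53–70 m: −αΔT+βΔS = −(1.6 × 10⁻⁴)(-0.7)+(7.8 × 10⁻⁴)(-0.56) = -3.2 × 10⁻⁴ → UNSTABLE
  70–127 m: −αΔT+βΔS = −(1.6 × 10⁻⁴)(-0.5)+(7.8 × 10⁻⁴)(+0.12) = 1.7 × 10⁻⁴ → stable
  127–235 m: −αΔT+βΔS = −(1.6 × 10⁻⁴)(-1.4)+(7.8 × 10⁻⁴)(-0.11) = 1.4 × 10⁻⁴ → stable
  235–258 m: −αΔT+βΔS = −(1.6 × 10⁻⁴)(-2.3)+(7.8 × 10⁻⁴)(+0.22) = 5.4 × 10⁻⁴ → stable
The 53–70 m interval has Δρ < 0: lighter water underlies denser water.

53–70 m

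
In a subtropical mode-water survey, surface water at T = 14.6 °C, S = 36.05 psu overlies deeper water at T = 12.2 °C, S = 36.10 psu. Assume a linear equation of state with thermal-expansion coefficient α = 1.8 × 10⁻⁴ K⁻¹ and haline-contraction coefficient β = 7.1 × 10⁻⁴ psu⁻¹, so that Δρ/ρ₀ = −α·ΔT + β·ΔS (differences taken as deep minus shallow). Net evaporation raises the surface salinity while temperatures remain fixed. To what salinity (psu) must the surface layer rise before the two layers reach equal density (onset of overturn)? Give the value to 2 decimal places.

Neutral buoyancy requires −α(T_deep − T_surf) + β(S_deep − S_surf′) = 0.
S_surf′ = S_deep − (α/β)·ΔT = 36.10 − (1.8 × 10⁻⁴/7.1 × 10⁻⁴)·(-2.4) = 36.7085 psu.
Increase required: 36.7085 − 36.05 = 0.6585 psu.

36.71 psu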